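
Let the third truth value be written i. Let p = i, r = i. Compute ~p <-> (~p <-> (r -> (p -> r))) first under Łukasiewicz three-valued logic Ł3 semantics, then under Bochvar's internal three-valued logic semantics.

True; i

In Łukasiewicz three-valued logic Ł3: ~p = ~i = i
~p = ~i = i
p -> r = i -> i = True  [min(1, 1−½+½)]
r -> (p -> r) = i -> True = True
~p <-> (r -> (p -> r)) = i <-> True = i
~p <-> (~p <-> (r -> (p -> r))) = i <-> i = True
In Bochvar's internal three-valued logic: ~p = ~i = i
~p = ~i = i
p -> r = i -> i = i
r -> (p -> r) = i -> i = i
~p <-> (r -> (p -> r)) = i <-> i = i
~p <-> (~p <-> (r -> (p -> r))) = i <-> i = i
They differ because Łukasiewicz three-valued logic Ł3 and Bochvar's internal three-valued logic treat i differently under the binary connectives.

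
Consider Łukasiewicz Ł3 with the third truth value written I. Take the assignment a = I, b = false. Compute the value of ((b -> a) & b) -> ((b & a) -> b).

true

b -> a = false -> I = true  [min(1, 1−0+½)]
(b -> a) & b = true & false = false
b & a = false & I = false
(b & a) -> b = false -> false = true
((b -> a) & b) -> ((b & a) -> b) = false -> true = true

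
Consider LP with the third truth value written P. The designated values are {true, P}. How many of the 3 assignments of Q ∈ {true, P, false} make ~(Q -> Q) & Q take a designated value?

1

Q=true: false ·
Q=P: P ✓
Q=false: false ·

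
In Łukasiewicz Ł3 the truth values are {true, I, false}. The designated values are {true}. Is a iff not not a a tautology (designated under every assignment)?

Yes

Every assignment of a over {true, I, false} gives a value in {true}.
In particular, with a=I: a iff not not a = true.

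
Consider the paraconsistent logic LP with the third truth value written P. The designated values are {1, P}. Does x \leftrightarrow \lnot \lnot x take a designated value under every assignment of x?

Every assignment of x over {1, P, 0} gives a value in {1, P}.
In particular, with x=P: x \leftrightarrow \lnot \lnot x = P.

Yes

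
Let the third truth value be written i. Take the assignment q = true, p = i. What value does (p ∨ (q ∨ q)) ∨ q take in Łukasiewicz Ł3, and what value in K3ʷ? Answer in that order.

In Łukasiewicz Ł3: q ∨ q = true ∨ true = true
p ∨ (q ∨ q) = i ∨ true = true
(p ∨ (q ∨ q)) ∨ q = true ∨ true = true
In K3ʷ: q ∨ q = true ∨ true = true
p ∨ (q ∨ q) = i ∨ true = i
(p ∨ (q ∨ q)) ∨ q = i ∨ true = i
They differ because Łukasiewicz Ł3 and K3ʷ treat i differently under the binary connectives.

true; i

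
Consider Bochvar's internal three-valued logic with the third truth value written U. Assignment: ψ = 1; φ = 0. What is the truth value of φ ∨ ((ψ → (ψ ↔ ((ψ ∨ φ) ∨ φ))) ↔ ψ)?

ψ ∨ φ = 1 ∨ 0 = 1
(ψ ∨ φ) ∨ φ = 1 ∨ 0 = 1
ψ ↔ ((ψ ∨ φ) ∨ φ) = 1 ↔ 1 = 1
ψ → (ψ ↔ ((ψ ∨ φ) ∨ φ)) = 1 → 1 = 1
(ψ → (ψ ↔ ((ψ ∨ φ) ∨ φ))) ↔ ψ = 1 ↔ 1 = 1
φ ∨ ((ψ → (ψ ↔ ((ψ ∨ φ) ∨ φ))) ↔ ψ) = 0 ∨ 1 = 1

1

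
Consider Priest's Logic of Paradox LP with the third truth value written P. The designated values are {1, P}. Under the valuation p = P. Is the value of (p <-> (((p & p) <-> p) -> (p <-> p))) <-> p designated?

Yes

p & p = P & P = P
(p & p) <-> p = P <-> P = P
p <-> p = P <-> P = P
((p & p) <-> p) -> (p <-> p) = P -> P = P  [~P | P]
p <-> (((p & p) <-> p) -> (p <-> p)) = P <-> P = P
(p <-> (((p & p) <-> p) -> (p <-> p))) <-> p = P <-> P = P
P ∈ {1, P}.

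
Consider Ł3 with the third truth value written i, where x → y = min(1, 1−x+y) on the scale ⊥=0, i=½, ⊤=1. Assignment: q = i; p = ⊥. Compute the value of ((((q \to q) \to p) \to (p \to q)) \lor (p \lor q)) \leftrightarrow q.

q \to q = i \to i = ⊤  [min(1, 1−½+½)]
(q \to q) \to p = ⊤ \to ⊥ = ⊥
p \to q = ⊥ \to i = ⊤
((q \to q) \to p) \to (p \to q) = ⊥ \to ⊤ = ⊤
p \lor q = ⊥ \lor i = i
(((q \to q) \to p) \to (p \to q)) \lor (p \lor q) = ⊤ \lor i = ⊤
((((q \to q) \to p) \to (p \to q)) \lor (p \lor q)) \leftrightarrow q = ⊤ \leftrightarrow i = i

i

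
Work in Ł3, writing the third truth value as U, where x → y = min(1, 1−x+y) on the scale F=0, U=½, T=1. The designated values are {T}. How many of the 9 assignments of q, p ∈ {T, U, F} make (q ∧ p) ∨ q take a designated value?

3

Designated under: (q=T, p=T); (q=T, p=U); (q=T, p=F).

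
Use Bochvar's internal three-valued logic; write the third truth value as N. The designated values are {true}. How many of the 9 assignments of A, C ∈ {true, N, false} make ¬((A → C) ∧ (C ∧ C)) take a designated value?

2

Designated under: (A=true, C=false); (A=false, C=false).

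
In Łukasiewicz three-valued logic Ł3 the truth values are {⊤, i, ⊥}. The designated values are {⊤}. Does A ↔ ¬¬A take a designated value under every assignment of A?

Yes

Every assignment of A over {⊤, i, ⊥} gives a value in {⊤}.
In particular, with A=i: A ↔ ¬¬A = ⊤.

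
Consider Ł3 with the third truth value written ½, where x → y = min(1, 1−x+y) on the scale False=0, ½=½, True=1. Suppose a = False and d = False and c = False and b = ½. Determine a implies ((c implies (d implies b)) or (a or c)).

d implies b = False implies ½ = True
c implies (d implies b) = False implies True = True
a or c = False or False = False
(c implies (d implies b)) or (a or c) = True or False = True
a implies ((c implies (d implies b)) or (a or c)) = False implies True = True

True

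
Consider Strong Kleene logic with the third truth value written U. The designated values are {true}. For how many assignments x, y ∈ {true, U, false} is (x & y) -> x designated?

Of the 9 assignments, 7 give a value in {true}.

7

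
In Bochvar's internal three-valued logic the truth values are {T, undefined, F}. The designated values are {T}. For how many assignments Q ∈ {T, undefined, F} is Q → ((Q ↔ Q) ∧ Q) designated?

2

Q=T: T ✓
Q=undefined: undefined ·
Q=F: T ✓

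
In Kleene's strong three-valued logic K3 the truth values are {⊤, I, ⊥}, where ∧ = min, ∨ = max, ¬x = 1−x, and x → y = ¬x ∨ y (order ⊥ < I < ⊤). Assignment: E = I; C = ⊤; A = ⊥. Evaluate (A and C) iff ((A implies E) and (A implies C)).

⊥

A and C = ⊥ and ⊤ = ⊥
A implies E = ⊥ implies I = ⊤
A implies C = ⊥ implies ⊤ = ⊤
(A implies E) and (A implies C) = ⊤ and ⊤ = ⊤
(A and C) iff ((A implies E) and (A implies C)) = ⊥ iff ⊤ = ⊥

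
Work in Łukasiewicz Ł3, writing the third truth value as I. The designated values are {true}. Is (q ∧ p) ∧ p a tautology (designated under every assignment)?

Countermodel: q=true, p=I gives I, which is not designated.

No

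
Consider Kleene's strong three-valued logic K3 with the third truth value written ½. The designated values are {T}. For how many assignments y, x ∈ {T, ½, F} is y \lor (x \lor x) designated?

Of the 9 assignments, 5 give a value in {T}.

5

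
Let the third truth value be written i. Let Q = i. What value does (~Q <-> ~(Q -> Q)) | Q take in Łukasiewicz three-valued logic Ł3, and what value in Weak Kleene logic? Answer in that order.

In Łukasiewicz three-valued logic Ł3: ~Q = ~i = i
Q -> Q = i -> i = ⊤  [min(1, 1−½+½)]
~(Q -> Q) = ~⊤ = ⊥
~Q <-> ~(Q -> Q) = i <-> ⊥ = i
(~Q <-> ~(Q -> Q)) | Q = i | i = i
In Weak Kleene logic: ~Q = ~i = i
Q -> Q = i -> i = i
~(Q -> Q) = ~i = i
~Q <-> ~(Q -> Q) = i <-> i = i
(~Q <-> ~(Q -> Q)) | Q = i | i = i

i; i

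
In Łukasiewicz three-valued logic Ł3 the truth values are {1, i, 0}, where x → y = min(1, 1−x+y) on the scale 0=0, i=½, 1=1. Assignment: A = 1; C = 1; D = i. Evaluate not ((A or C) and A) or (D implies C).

1

A or C = 1 or 1 = 1
(A or C) and A = 1 and 1 = 1
not ((A or C) and A) = not 1 = 0
D implies C = i implies 1 = 1  [min(1, 1−½+1)]
not ((A or C) and A) or (D implies C) = 0 or 1 = 1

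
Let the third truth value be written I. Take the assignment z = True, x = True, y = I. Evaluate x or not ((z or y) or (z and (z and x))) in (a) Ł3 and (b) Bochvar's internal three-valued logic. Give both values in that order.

In Ł3: z or y = True or I = True
z and x = True and True = True
z and (z and x) = True and True = True
(z or y) or (z and (z and x)) = True or True = True
not ((z or y) or (z and (z and x))) = not True = False
x or not ((z or y) or (z and (z and x))) = True or False = True
In Bochvar's internal three-valued logic: z or y = True or I = I
z and x = True and True = True
z and (z and x) = True and True = True
(z or y) or (z and (z and x)) = I or True = I
not ((z or y) or (z and (z and x))) = not I = I
x or not ((z or y) or (z and (z and x))) = True or I = I
They differ because Ł3 and Bochvar's internal three-valued logic treat I differently under the binary connectives.

True; I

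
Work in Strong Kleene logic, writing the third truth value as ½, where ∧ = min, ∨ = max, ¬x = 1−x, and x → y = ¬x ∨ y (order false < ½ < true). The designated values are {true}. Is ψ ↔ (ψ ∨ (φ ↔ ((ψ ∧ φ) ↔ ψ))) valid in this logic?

No

Countermodel: ψ=½, φ=true gives ½, which is not designated.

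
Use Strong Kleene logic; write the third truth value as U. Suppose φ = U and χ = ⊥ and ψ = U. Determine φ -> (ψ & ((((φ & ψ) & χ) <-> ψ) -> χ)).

φ & ψ = U & U = U
(φ & ψ) & χ = U & ⊥ = ⊥
((φ & ψ) & χ) <-> ψ = ⊥ <-> U = U
(((φ & ψ) & χ) <-> ψ) -> χ = U -> ⊥ = U  [~U | ⊥]
ψ & ((((φ & ψ) & χ) <-> ψ) -> χ) = U & U = U
φ -> (ψ & ((((φ & ψ) & χ) <-> ψ) -> χ)) = U -> U = U

U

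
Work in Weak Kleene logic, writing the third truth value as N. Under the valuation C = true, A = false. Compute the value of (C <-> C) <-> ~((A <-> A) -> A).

true

C <-> C = true <-> true = true
A <-> A = false <-> false = true
(A <-> A) -> A = true -> false = false
~((A <-> A) -> A) = ~false = true
(C <-> C) <-> ~((A <-> A) -> A) = true <-> true = true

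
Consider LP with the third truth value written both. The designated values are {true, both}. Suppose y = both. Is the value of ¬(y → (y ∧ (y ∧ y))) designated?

y ∧ y = both ∧ both = both
y ∧ (y ∧ y) = both ∧ both = both
y → (y ∧ (y ∧ y)) = both → both = both  [¬both ∨ both]
¬(y → (y ∧ (y ∧ y))) = ¬both = both
both ∈ {true, both}.

Yes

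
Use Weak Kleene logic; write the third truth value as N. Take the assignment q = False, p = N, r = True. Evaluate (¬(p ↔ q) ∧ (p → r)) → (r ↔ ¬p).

p ↔ q = N ↔ False = N
¬(p ↔ q) = ¬N = N
p → r = N → True = N
¬(p ↔ q) ∧ (p → r) = N ∧ N = N
¬p = ¬N = N
r ↔ ¬p = True ↔ N = N
(¬(p ↔ q) ∧ (p → r)) → (r ↔ ¬p) = N → N = N

N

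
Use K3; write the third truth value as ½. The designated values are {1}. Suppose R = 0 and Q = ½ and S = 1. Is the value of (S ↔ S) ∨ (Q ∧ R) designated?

Yes

S ↔ S = 1 ↔ 1 = 1
Q ∧ R = ½ ∧ 0 = 0
(S ↔ S) ∨ (Q ∧ R) = 1 ∨ 0 = 1
1 ∈ {1}.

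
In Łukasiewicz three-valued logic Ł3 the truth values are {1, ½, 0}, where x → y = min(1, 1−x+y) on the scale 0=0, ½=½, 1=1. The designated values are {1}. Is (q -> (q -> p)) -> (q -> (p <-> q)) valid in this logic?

Yes

Every assignment of q, p over {1, ½, 0} gives a value in {1}.
In particular, with q=½, p=½: (q -> (q -> p)) -> (q -> (p <-> q)) = 1.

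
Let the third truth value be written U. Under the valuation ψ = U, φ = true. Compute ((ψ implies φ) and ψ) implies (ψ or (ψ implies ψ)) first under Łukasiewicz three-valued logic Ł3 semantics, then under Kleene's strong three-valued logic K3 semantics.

true; U

In Łukasiewicz three-valued logic Ł3: ψ implies φ = U implies true = true  [min(1, 1−½+1)]
(ψ implies φ) and ψ = true and U = U
ψ implies ψ = U implies U = true
ψ or (ψ implies ψ) = U or true = true
((ψ implies φ) and ψ) implies (ψ or (ψ implies ψ)) = U implies true = true
In Kleene's strong three-valued logic K3: ψ implies φ = U implies true = true
(ψ implies φ) and ψ = true and U = U
ψ implies ψ = U implies U = U
ψ or (ψ implies ψ) = U or U = U
((ψ implies φ) and ψ) implies (ψ or (ψ implies ψ)) = U implies U = U
They differ because Łukasiewicz three-valued logic Ł3 and Kleene's strong three-valued logic K3 treat U differently under implication.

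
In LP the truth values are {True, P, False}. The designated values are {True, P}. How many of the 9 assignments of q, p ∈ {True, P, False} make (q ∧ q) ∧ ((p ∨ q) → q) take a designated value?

6

Of the 9 assignments, 6 give a value in {True, P}.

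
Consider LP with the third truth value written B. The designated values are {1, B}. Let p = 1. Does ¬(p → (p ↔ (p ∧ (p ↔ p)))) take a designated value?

No

p ↔ p = 1 ↔ 1 = 1
p ∧ (p ↔ p) = 1 ∧ 1 = 1
p ↔ (p ∧ (p ↔ p)) = 1 ↔ 1 = 1
p → (p ↔ (p ∧ (p ↔ p))) = 1 → 1 = 1
¬(p → (p ↔ (p ∧ (p ↔ p)))) = ¬1 = 0
0 ∉ {1, B}.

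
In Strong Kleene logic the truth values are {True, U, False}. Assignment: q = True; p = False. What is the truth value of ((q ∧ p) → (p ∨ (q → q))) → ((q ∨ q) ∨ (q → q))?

q ∧ p = True ∧ False = False
q → q = True → True = True
p ∨ (q → q) = False ∨ True = True
(q ∧ p) → (p ∨ (q → q)) = False → True = True
q ∨ q = True ∨ True = True
q → q = True → True = True
(q ∨ q) ∨ (q → q) = True ∨ True = True
((q ∧ p) → (p ∨ (q → q))) → ((q ∨ q) ∨ (q → q)) = True → True = True

True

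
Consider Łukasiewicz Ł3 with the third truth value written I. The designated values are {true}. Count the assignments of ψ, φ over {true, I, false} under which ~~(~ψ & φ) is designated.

1

Designated under: (ψ=false, φ=true).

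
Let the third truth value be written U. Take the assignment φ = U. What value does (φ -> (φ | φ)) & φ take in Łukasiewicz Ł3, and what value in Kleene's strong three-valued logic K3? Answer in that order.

U; U

In Łukasiewicz Ł3: φ | φ = U | U = U
φ -> (φ | φ) = U -> U = true  [min(1, 1−½+½)]
(φ -> (φ | φ)) & φ = true & U = U
In Kleene's strong three-valued logic K3: φ | φ = U | U = U
φ -> (φ | φ) = U -> U = U  [~U | U]
(φ -> (φ | φ)) & φ = U & U = U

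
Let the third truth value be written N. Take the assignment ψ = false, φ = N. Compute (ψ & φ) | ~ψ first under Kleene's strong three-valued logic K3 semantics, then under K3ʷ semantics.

true; N

In Kleene's strong three-valued logic K3: ψ & φ = false & N = false
~ψ = ~false = true
(ψ & φ) | ~ψ = false | true = true
In K3ʷ: ψ & φ = false & N = N
~ψ = ~false = true
(ψ & φ) | ~ψ = N | true = N
They differ because Kleene's strong three-valued logic K3 and K3ʷ treat N differently under the binary connectives.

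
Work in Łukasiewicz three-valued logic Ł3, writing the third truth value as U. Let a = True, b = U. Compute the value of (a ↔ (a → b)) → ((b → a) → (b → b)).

a → b = True → U = U  [min(1, 1−1+½)]
a ↔ (a → b) = True ↔ U = U
b → a = U → True = True
b → b = U → U = True
(b → a) → (b → b) = True → True = True
(a ↔ (a → b)) → ((b → a) → (b → b)) = U → True = True

True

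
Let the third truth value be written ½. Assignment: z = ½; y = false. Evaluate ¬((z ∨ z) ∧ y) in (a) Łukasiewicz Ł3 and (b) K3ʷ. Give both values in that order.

In Łukasiewicz Ł3: z ∨ z = ½ ∨ ½ = ½
(z ∨ z) ∧ y = ½ ∧ false = false
¬((z ∨ z) ∧ y) = ¬false = true
In K3ʷ: z ∨ z = ½ ∨ ½ = ½
(z ∨ z) ∧ y = ½ ∧ false = ½
¬((z ∨ z) ∧ y) = ¬½ = ½
They differ because Łukasiewicz Ł3 and K3ʷ treat ½ differently under the binary connectives.

true; ½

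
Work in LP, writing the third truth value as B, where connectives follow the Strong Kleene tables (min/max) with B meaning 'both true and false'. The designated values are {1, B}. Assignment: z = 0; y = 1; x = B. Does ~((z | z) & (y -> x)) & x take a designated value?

z | z = 0 | 0 = 0
y -> x = 1 -> B = B
(z | z) & (y -> x) = 0 & B = 0
~((z | z) & (y -> x)) = ~0 = 1
~((z | z) & (y -> x)) & x = 1 & B = B
B ∈ {1, B}.

Yes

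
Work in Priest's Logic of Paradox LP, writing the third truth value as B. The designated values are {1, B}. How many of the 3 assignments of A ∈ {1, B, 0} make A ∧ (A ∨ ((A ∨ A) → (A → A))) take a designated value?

2

A=1: 1 ✓
A=B: B ✓
A=0: 0 ·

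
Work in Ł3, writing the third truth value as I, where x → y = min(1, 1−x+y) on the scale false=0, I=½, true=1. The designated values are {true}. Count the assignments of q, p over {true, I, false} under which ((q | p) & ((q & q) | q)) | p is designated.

Of the 9 assignments, 5 give a value in {true}.

5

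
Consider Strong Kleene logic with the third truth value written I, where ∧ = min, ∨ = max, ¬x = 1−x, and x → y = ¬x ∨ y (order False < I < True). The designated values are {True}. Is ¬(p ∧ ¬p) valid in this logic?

Countermodel: p=I gives I, which is not designated.

No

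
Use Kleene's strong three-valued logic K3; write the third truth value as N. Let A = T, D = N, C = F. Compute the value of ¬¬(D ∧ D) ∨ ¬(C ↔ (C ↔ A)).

D ∧ D = N ∧ N = N
¬(D ∧ D) = ¬N = N
¬¬(D ∧ D) = ¬N = N
C ↔ A = F ↔ T = F
C ↔ (C ↔ A) = F ↔ F = T
¬(C ↔ (C ↔ A)) = ¬T = F
¬¬(D ∧ D) ∨ ¬(C ↔ (C ↔ A)) = N ∨ F = N

N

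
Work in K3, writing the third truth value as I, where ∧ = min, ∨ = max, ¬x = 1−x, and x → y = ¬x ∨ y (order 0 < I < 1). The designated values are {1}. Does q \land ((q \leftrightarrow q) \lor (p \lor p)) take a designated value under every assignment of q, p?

No

Countermodel: q=I, p=1 gives I, which is not designated.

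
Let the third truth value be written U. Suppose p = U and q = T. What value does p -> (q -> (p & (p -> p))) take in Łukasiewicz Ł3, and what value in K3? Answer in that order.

In Łukasiewicz Ł3: p -> p = U -> U = T  [min(1, 1−½+½)]
p & (p -> p) = U & T = U
q -> (p & (p -> p)) = T -> U = U
p -> (q -> (p & (p -> p))) = U -> U = T
In K3: p -> p = U -> U = U  [~U | U]
p & (p -> p) = U & U = U
q -> (p & (p -> p)) = T -> U = U
p -> (q -> (p & (p -> p))) = U -> U = U
They differ because Łukasiewicz Ł3 and K3 treat U differently under implication.

T; U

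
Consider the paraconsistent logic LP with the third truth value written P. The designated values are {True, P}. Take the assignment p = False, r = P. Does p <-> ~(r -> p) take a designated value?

Yes

r -> p = P -> False = P
~(r -> p) = ~P = P
p <-> ~(r -> p) = False <-> P = P
P ∈ {True, P}.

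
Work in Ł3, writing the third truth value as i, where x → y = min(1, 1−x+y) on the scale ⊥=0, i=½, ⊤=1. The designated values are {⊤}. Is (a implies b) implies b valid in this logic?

No

Countermodel: a=i, b=i gives i, which is not designated.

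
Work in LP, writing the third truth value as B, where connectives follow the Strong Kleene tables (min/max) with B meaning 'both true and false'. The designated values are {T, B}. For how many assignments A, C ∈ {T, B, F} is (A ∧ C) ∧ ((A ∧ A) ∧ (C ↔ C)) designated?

4

Designated under: (A=T, C=T); (A=T, C=B); (A=B, C=T); (A=B, C=B).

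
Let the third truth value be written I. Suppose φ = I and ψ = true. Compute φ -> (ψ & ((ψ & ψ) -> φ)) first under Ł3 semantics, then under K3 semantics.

In Ł3: ψ & ψ = true & true = true
(ψ & ψ) -> φ = true -> I = I  [min(1, 1−1+½)]
ψ & ((ψ & ψ) -> φ) = true & I = I
φ -> (ψ & ((ψ & ψ) -> φ)) = I -> I = true
In K3: ψ & ψ = true & true = true
(ψ & ψ) -> φ = true -> I = I  [~true | I]
ψ & ((ψ & ψ) -> φ) = true & I = I
φ -> (ψ & ((ψ & ψ) -> φ)) = I -> I = I
They differ because Ł3 and K3 treat I differently under implication.

true; I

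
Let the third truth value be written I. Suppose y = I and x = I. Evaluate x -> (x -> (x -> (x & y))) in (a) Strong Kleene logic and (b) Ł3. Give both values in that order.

In Strong Kleene logic: x & y = I & I = I
x -> (x & y) = I -> I = I  [~I | I]
x -> (x -> (x & y)) = I -> I = I
x -> (x -> (x -> (x & y))) = I -> I = I
In Ł3: x & y = I & I = I
x -> (x & y) = I -> I = ⊤  [min(1, 1−½+½)]
x -> (x -> (x & y)) = I -> ⊤ = ⊤
x -> (x -> (x -> (x & y))) = I -> ⊤ = ⊤
They differ because Strong Kleene logic and Ł3 treat I differently under implication.

I; ⊤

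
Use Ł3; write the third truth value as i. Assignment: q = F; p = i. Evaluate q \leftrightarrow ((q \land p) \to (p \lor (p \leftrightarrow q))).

q \land p = F \land i = F
p \leftrightarrow q = i \leftrightarrow F = i  [1 − |½−0|]
p \lor (p \leftrightarrow q) = i \lor i = i
(q \land p) \to (p \lor (p \leftrightarrow q)) = F \to i = T
q \leftrightarrow ((q \land p) \to (p \lor (p \leftrightarrow q))) = F \leftrightarrow T = F

F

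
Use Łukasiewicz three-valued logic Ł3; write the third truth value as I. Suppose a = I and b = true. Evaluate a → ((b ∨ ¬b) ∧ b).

¬b = ¬true = false
b ∨ ¬b = true ∨ false = true
(b ∨ ¬b) ∧ b = true ∧ true = true
a → ((b ∨ ¬b) ∧ b) = I → true = true

true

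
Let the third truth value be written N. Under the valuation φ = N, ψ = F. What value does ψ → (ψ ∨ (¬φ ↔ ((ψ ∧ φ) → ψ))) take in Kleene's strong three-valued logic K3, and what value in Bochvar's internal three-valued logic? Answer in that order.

In Kleene's strong three-valued logic K3: ¬φ = ¬N = N
ψ ∧ φ = F ∧ N = F
(ψ ∧ φ) → ψ = F → F = T
¬φ ↔ ((ψ ∧ φ) → ψ) = N ↔ T = N
ψ ∨ (¬φ ↔ ((ψ ∧ φ) → ψ)) = F ∨ N = N
ψ → (ψ ∨ (¬φ ↔ ((ψ ∧ φ) → ψ))) = F → N = T  [¬F ∨ N]
In Bochvar's internal three-valued logic: ¬φ = ¬N = N
ψ ∧ φ = F ∧ N = N
(ψ ∧ φ) → ψ = N → F = N  [any arg is the third value ⇒ result is the third value]
¬φ ↔ ((ψ ∧ φ) → ψ) = N ↔ N = N
ψ ∨ (¬φ ↔ ((ψ ∧ φ) → ψ)) = F ∨ N = N
ψ → (ψ ∨ (¬φ ↔ ((ψ ∧ φ) → ψ))) = F → N = N
They differ because Kleene's strong three-valued logic K3 and Bochvar's internal three-valued logic treat N differently under the binary connectives.

T; N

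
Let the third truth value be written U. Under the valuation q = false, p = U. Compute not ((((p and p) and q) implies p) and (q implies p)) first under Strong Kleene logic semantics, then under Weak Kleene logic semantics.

false; U

In Strong Kleene logic: p and p = U and U = U
(p and p) and q = U and false = false
((p and p) and q) implies p = false implies U = true  [not false or U]
q implies p = false implies U = true
(((p and p) and q) implies p) and (q implies p) = true and true = true
not ((((p and p) and q) implies p) and (q implies p)) = not true = false
In Weak Kleene logic: p and p = U and U = U
(p and p) and q = U and false = U
((p and p) and q) implies p = U implies U = U  [any arg is the third value ⇒ result is the third value]
q implies p = false implies U = U
(((p and p) and q) implies p) and (q implies p) = U and U = U
not ((((p and p) and q) implies p) and (q implies p)) = not U = U
They differ because Strong Kleene logic and Weak Kleene logic treat U differently under the binary connectives.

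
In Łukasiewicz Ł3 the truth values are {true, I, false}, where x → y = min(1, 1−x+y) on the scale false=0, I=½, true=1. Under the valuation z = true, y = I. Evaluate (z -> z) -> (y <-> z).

z -> z = true -> true = true
y <-> z = I <-> true = I
(z -> z) -> (y <-> z) = true -> I = I

I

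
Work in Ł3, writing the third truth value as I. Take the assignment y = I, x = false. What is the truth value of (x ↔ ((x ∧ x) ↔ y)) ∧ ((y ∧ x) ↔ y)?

x ∧ x = false ∧ false = false
(x ∧ x) ↔ y = false ↔ I = I  [1 − |0−½|]
x ↔ ((x ∧ x) ↔ y) = false ↔ I = I
y ∧ x = I ∧ false = false
(y ∧ x) ↔ y = false ↔ I = I
(x ↔ ((x ∧ x) ↔ y)) ∧ ((y ∧ x) ↔ y) = I ∧ I = I

I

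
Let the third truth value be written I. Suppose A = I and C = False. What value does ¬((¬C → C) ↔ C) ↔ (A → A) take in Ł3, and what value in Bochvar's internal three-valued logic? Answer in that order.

In Ł3: ¬C = ¬False = True
¬C → C = True → False = False
(¬C → C) ↔ C = False ↔ False = True
¬((¬C → C) ↔ C) = ¬True = False
A → A = I → I = True  [min(1, 1−½+½)]
¬((¬C → C) ↔ C) ↔ (A → A) = False ↔ True = False
In Bochvar's internal three-valued logic: ¬C = ¬False = True
¬C → C = True → False = False
(¬C → C) ↔ C = False ↔ False = True
¬((¬C → C) ↔ C) = ¬True = False
A → A = I → I = I
¬((¬C → C) ↔ C) ↔ (A → A) = False ↔ I = I
They differ because Ł3 and Bochvar's internal three-valued logic treat I differently under the binary connectives.

False; I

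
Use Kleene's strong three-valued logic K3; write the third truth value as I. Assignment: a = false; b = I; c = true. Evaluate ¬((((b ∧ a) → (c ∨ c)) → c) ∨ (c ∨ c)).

b ∧ a = I ∧ false = false
c ∨ c = true ∨ true = true
(b ∧ a) → (c ∨ c) = false → true = true
((b ∧ a) → (c ∨ c)) → c = true → true = true
c ∨ c = true ∨ true = true
(((b ∧ a) → (c ∨ c)) → c) ∨ (c ∨ c) = true ∨ true = true
¬((((b ∧ a) → (c ∨ c)) → c) ∨ (c ∨ c)) = ¬true = false

false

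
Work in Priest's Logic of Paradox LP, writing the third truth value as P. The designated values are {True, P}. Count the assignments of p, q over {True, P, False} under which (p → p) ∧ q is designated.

6

Of the 9 assignments, 6 give a value in {True, P}.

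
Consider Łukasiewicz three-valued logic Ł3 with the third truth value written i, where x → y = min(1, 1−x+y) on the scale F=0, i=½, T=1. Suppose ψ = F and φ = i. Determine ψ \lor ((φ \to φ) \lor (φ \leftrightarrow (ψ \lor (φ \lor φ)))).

φ \to φ = i \to i = T  [min(1, 1−½+½)]
φ \lor φ = i \lor i = i
ψ \lor (φ \lor φ) = F \lor i = i
φ \leftrightarrow (ψ \lor (φ \lor φ)) = i \leftrightarrow i = T
(φ \to φ) \lor (φ \leftrightarrow (ψ \lor (φ \lor φ))) = T \lor T = T
ψ \lor ((φ \to φ) \lor (φ \leftrightarrow (ψ \lor (φ \lor φ)))) = F \lor T = T

T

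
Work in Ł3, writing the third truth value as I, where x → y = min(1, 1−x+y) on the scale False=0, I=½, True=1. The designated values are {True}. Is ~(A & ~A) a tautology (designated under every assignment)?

Countermodel: A=I gives I, which is not designated.

No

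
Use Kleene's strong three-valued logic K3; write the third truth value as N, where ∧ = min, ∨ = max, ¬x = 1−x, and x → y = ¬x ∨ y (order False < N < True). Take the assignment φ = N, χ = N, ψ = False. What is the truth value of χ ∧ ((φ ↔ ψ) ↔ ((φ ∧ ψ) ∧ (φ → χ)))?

φ ↔ ψ = N ↔ False = N
φ ∧ ψ = N ∧ False = False
φ → χ = N → N = N
(φ ∧ ψ) ∧ (φ → χ) = False ∧ N = False
(φ ↔ ψ) ↔ ((φ ∧ ψ) ∧ (φ → χ)) = N ↔ False = N
χ ∧ ((φ ↔ ψ) ↔ ((φ ∧ ψ) ∧ (φ → χ))) = N ∧ N = N

N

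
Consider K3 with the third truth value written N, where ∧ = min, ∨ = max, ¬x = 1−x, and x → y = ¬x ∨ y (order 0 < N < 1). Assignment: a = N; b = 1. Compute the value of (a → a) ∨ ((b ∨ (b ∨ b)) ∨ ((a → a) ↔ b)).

1

a → a = N → N = N  [¬N ∨ N]
b ∨ b = 1 ∨ 1 = 1
b ∨ (b ∨ b) = 1 ∨ 1 = 1
a → a = N → N = N
(a → a) ↔ b = N ↔ 1 = N
(b ∨ (b ∨ b)) ∨ ((a → a) ↔ b) = 1 ∨ N = 1
(a → a) ∨ ((b ∨ (b ∨ b)) ∨ ((a → a) ↔ b)) = N ∨ 1 = 1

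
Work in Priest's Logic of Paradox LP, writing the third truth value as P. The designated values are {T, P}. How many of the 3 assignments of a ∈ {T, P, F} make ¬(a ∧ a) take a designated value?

2

a=T: F ·
a=P: P ✓
a=F: T ✓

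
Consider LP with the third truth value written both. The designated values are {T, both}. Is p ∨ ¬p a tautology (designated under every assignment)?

Yes

Every assignment of p over {T, both, F} gives a value in {T, both}.
In particular, with p=both: p ∨ ¬p = both.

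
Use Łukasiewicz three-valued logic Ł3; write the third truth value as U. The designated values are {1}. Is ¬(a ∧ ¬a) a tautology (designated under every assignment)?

No

Countermodel: a=U gives U, which is not designated.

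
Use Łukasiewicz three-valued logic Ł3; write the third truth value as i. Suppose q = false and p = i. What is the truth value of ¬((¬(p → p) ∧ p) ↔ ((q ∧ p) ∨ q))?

false

p → p = i → i = true  [min(1, 1−½+½)]
¬(p → p) = ¬true = false
¬(p → p) ∧ p = false ∧ i = false
q ∧ p = false ∧ i = false
(q ∧ p) ∨ q = false ∨ false = false
(¬(p → p) ∧ p) ↔ ((q ∧ p) ∨ q) = false ↔ false = true
¬((¬(p → p) ∧ p) ↔ ((q ∧ p) ∨ q)) = ¬true = false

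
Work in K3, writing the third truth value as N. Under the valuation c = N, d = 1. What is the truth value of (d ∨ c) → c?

N

d ∨ c = 1 ∨ N = 1
(d ∨ c) → c = 1 → N = N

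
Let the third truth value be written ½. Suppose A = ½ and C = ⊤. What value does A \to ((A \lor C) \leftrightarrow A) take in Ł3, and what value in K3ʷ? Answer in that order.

In Ł3: A \lor C = ½ \lor ⊤ = ⊤
(A \lor C) \leftrightarrow A = ⊤ \leftrightarrow ½ = ½  [1 − |1−½|]
A \to ((A \lor C) \leftrightarrow A) = ½ \to ½ = ⊤
In K3ʷ: A \lor C = ½ \lor ⊤ = ½
(A \lor C) \leftrightarrow A = ½ \leftrightarrow ½ = ½
A \to ((A \lor C) \leftrightarrow A) = ½ \to ½ = ½  [any arg is the third value ⇒ result is the third value]
They differ because Ł3 and K3ʷ treat ½ differently under the binary connectives.

⊤; ½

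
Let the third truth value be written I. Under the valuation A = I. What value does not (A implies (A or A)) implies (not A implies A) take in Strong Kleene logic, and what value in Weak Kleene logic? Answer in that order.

In Strong Kleene logic: A or A = I or I = I
A implies (A or A) = I implies I = I
not (A implies (A or A)) = not I = I
not A = not I = I
not A implies A = I implies I = I
not (A implies (A or A)) implies (not A implies A) = I implies I = I
In Weak Kleene logic: A or A = I or I = I
A implies (A or A) = I implies I = I  [any arg is the third value ⇒ result is the third value]
not (A implies (A or A)) = not I = I
not A = not I = I
not A implies A = I implies I = I
not (A implies (A or A)) implies (not A implies A) = I implies I = I

I; I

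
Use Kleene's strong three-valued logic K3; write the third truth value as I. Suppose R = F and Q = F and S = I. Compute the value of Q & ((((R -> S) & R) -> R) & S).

F

R -> S = F -> I = T  [~F | I]
(R -> S) & R = T & F = F
((R -> S) & R) -> R = F -> F = T
(((R -> S) & R) -> R) & S = T & I = I
Q & ((((R -> S) & R) -> R) & S) = F & I = F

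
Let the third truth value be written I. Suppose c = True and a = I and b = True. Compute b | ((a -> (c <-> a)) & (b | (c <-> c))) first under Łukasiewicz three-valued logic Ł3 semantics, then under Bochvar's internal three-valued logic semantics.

In Łukasiewicz three-valued logic Ł3: c <-> a = True <-> I = I
a -> (c <-> a) = I -> I = True
c <-> c = True <-> True = True
b | (c <-> c) = True | True = True
(a -> (c <-> a)) & (b | (c <-> c)) = True & True = True
b | ((a -> (c <-> a)) & (b | (c <-> c))) = True | True = True
In Bochvar's internal three-valued logic: c <-> a = True <-> I = I
a -> (c <-> a) = I -> I = I  [any arg is the third value ⇒ result is the third value]
c <-> c = True <-> True = True
b | (c <-> c) = True | True = True
(a -> (c <-> a)) & (b | (c <-> c)) = I & True = I
b | ((a -> (c <-> a)) & (b | (c <-> c))) = True | I = I
They differ because Łukasiewicz three-valued logic Ł3 and Bochvar's internal three-valued logic treat I differently under the binary connectives.

True; I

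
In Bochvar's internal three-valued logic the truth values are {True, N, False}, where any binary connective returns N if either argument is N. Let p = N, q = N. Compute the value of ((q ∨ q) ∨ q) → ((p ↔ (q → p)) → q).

q ∨ q = N ∨ N = N
(q ∨ q) ∨ q = N ∨ N = N
q → p = N → N = N
p ↔ (q → p) = N ↔ N = N
(p ↔ (q → p)) → q = N → N = N
((q ∨ q) ∨ q) → ((p ↔ (q → p)) → q) = N → N = N

N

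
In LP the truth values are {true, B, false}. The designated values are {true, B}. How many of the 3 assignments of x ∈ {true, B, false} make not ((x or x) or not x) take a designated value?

x=true: false ·
x=B: B ✓
x=false: false ·

1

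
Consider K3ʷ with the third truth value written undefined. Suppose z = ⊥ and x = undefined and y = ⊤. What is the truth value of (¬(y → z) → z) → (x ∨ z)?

y → z = ⊤ → ⊥ = ⊥
¬(y → z) = ¬⊥ = ⊤
¬(y → z) → z = ⊤ → ⊥ = ⊥
x ∨ z = undefined ∨ ⊥ = undefined
(¬(y → z) → z) → (x ∨ z) = ⊥ → undefined = undefined  [any arg is the third value ⇒ result is the third value]

undefined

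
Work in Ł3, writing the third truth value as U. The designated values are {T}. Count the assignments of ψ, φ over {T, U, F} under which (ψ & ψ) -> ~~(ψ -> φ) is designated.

Of the 9 assignments, 7 give a value in {T}.

7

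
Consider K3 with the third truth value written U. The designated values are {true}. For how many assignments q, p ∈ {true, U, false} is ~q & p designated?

1

Designated under: (q=false, p=true).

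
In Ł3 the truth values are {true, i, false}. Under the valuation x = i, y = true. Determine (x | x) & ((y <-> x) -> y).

x | x = i | i = i
y <-> x = true <-> i = i  [1 − |1−½|]
(y <-> x) -> y = i -> true = true
(x | x) & ((y <-> x) -> y) = i & true = i

i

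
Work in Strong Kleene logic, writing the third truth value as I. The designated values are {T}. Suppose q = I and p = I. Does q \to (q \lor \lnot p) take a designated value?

\lnot p = \lnot I = I
q \lor \lnot p = I \lor I = I
q \to (q \lor \lnot p) = I \to I = I  [\lnot I \lor I]
I ∉ {T}.

No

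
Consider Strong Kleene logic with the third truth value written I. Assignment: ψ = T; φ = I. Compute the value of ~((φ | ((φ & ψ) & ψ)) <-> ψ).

φ & ψ = I & T = I
(φ & ψ) & ψ = I & T = I
φ | ((φ & ψ) & ψ) = I | I = I
(φ | ((φ & ψ) & ψ)) <-> ψ = I <-> T = I
~((φ | ((φ & ψ) & ψ)) <-> ψ) = ~I = I

I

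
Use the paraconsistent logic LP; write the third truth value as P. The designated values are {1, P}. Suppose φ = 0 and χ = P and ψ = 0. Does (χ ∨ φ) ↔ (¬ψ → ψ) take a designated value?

Yes

χ ∨ φ = P ∨ 0 = P
¬ψ = ¬0 = 1
¬ψ → ψ = 1 → 0 = 0
(χ ∨ φ) ↔ (¬ψ → ψ) = P ↔ 0 = P
P ∈ {1, P}.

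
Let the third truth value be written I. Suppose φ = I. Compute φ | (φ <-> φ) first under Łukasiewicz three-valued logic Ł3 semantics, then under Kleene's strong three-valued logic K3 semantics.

In Łukasiewicz three-valued logic Ł3: φ <-> φ = I <-> I = T  [1 − |½−½|]
φ | (φ <-> φ) = I | T = T
In Kleene's strong three-valued logic K3: φ <-> φ = I <-> I = I
φ | (φ <-> φ) = I | I = I
They differ because Łukasiewicz three-valued logic Ł3 and Kleene's strong three-valued logic K3 treat I differently under implication.

T; I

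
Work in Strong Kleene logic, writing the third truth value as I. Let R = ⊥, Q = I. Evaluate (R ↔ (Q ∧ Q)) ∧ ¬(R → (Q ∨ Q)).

⊥

Q ∧ Q = I ∧ I = I
R ↔ (Q ∧ Q) = ⊥ ↔ I = I
Q ∨ Q = I ∨ I = I
R → (Q ∨ Q) = ⊥ → I = ⊤  [¬⊥ ∨ I]
¬(R → (Q ∨ Q)) = ¬⊤ = ⊥
(R ↔ (Q ∧ Q)) ∧ ¬(R → (Q ∨ Q)) = I ∧ ⊥ = ⊥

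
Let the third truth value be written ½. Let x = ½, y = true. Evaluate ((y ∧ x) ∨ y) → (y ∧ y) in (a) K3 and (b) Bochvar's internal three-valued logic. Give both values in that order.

In K3: y ∧ x = true ∧ ½ = ½
(y ∧ x) ∨ y = ½ ∨ true = true
y ∧ y = true ∧ true = true
((y ∧ x) ∨ y) → (y ∧ y) = true → true = true
In Bochvar's internal three-valued logic: y ∧ x = true ∧ ½ = ½
(y ∧ x) ∨ y = ½ ∨ true = ½
y ∧ y = true ∧ true = true
((y ∧ x) ∨ y) → (y ∧ y) = ½ → true = ½  [any arg is the third value ⇒ result is the third value]
They differ because K3 and Bochvar's internal three-valued logic treat ½ differently under the binary connectives.

true; ½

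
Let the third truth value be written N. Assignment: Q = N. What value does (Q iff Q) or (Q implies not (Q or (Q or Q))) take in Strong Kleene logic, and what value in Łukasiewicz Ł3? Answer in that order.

In Strong Kleene logic: Q iff Q = N iff N = N
Q or Q = N or N = N
Q or (Q or Q) = N or N = N
not (Q or (Q or Q)) = not N = N
Q implies not (Q or (Q or Q)) = N implies N = N  [not N or N]
(Q iff Q) or (Q implies not (Q or (Q or Q))) = N or N = N
In Łukasiewicz Ł3: Q iff Q = N iff N = True  [1 − |½−½|]
Q or Q = N or N = N
Q or (Q or Q) = N or N = N
not (Q or (Q or Q)) = not N = N
Q implies not (Q or (Q or Q)) = N implies N = True
(Q iff Q) or (Q implies not (Q or (Q or Q))) = True or True = True
They differ because Strong Kleene logic and Łukasiewicz Ł3 treat N differently under implication.

N; True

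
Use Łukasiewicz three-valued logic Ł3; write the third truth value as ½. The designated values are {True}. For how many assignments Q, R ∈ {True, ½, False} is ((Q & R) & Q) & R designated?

1

Designated under: (Q=True, R=True).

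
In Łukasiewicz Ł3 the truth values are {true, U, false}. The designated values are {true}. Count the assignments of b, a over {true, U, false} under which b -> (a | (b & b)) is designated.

9

Of the 9 assignments, 9 give a value in {true}.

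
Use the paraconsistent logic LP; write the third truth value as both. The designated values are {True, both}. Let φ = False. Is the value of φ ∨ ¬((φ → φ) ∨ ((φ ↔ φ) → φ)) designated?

φ → φ = False → False = True
φ ↔ φ = False ↔ False = True
(φ ↔ φ) → φ = True → False = False
(φ → φ) ∨ ((φ ↔ φ) → φ) = True ∨ False = True
¬((φ → φ) ∨ ((φ ↔ φ) → φ)) = ¬True = False
φ ∨ ¬((φ → φ) ∨ ((φ ↔ φ) → φ)) = False ∨ False = False
False ∉ {True, both}.

No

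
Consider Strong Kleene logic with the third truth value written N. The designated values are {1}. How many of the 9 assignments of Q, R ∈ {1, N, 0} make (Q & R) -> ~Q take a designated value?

Of the 9 assignments, 5 give a value in {1}.

5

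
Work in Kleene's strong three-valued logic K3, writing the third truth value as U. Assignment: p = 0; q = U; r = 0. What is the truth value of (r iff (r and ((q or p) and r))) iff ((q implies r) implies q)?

U

q or p = U or 0 = U
(q or p) and r = U and 0 = 0
r and ((q or p) and r) = 0 and 0 = 0
r iff (r and ((q or p) and r)) = 0 iff 0 = 1
q implies r = U implies 0 = U  [not U or 0]
(q implies r) implies q = U implies U = U
(r iff (r and ((q or p) and r))) iff ((q implies r) implies q) = 1 iff U = U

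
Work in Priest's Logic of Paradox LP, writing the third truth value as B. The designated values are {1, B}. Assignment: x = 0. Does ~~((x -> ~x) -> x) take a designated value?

~x = ~0 = 1
x -> ~x = 0 -> 1 = 1
(x -> ~x) -> x = 1 -> 0 = 0
~((x -> ~x) -> x) = ~0 = 1
~~((x -> ~x) -> x) = ~1 = 0
0 ∉ {1, B}.

No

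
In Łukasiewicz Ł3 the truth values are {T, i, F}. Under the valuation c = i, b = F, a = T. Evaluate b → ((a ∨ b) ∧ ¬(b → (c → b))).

a ∨ b = T ∨ F = T
c → b = i → F = i
b → (c → b) = F → i = T
¬(b → (c → b)) = ¬T = F
(a ∨ b) ∧ ¬(b → (c → b)) = T ∧ F = F
b → ((a ∨ b) ∧ ¬(b → (c → b))) = F → F = T

T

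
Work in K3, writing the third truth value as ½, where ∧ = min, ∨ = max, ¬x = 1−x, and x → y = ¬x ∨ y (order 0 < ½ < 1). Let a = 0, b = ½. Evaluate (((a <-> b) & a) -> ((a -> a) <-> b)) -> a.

a <-> b = 0 <-> ½ = ½
(a <-> b) & a = ½ & 0 = 0
a -> a = 0 -> 0 = 1
(a -> a) <-> b = 1 <-> ½ = ½
((a <-> b) & a) -> ((a -> a) <-> b) = 0 -> ½ = 1
(((a <-> b) & a) -> ((a -> a) <-> b)) -> a = 1 -> 0 = 0

0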